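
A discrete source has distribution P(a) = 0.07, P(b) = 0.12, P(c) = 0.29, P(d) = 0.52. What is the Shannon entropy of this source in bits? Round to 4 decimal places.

H = −Σ pᵢ log₂ pᵢ.
−0.07·log₂(0.07) = 0.2686
−0.12·log₂(0.12) = 0.3671
−0.29·log₂(0.29) = 0.5179
−0.52·log₂(0.52) = 0.4906
Sum ≈ 1.6441 → 1.6441 bits.

1.6441 bits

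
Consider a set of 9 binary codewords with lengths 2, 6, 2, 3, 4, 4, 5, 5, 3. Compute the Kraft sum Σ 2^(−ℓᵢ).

With common denominator 2^6 = 64: Σ 2^(−ℓᵢ) = 16/64 + 1/64 + 16/64 + 8/64 + 4/64 + 4/64 + 2/64 + 2/64 + 8/64 = 61/64 = 0.953125.

0.953125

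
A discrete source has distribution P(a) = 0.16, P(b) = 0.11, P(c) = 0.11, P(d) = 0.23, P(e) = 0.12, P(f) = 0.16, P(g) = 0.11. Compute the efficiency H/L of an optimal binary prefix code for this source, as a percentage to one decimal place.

99.3%

Entropy H = −Σ p log₂ p ≈ 2.7516 bits.
Huffman merges: 11/100+11/100→11/50; 11/100+3/25→23/100; 4/25+4/25→8/25; 11/50+23/100→9/20; 23/100+8/25→11/20; 9/20+11/20→1. L = 277/100 ≈ 2.7700.
Efficiency = H/L = 2.7516/2.7700 = 99.3%.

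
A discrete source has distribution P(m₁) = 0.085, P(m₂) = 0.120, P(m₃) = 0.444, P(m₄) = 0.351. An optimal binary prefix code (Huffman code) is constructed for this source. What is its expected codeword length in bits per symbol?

1.761 bits/symbol

Repeatedly combine the two least-probable nodes; the expected code length is the sum of the merged weights.
merge 17/200 + 3/25 → 41/200
merge 41/200 + 351/1000 → 139/250
merge 111/250 + 139/250 → 1
L = 41/200 + 139/250 + 1 = 1761/1000 = 1.761 bits/symbol.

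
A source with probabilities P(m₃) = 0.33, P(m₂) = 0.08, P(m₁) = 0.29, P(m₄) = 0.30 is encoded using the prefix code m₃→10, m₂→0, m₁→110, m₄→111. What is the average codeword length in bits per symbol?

2.51 bits/symbol

L̄ = Σ pᵢ·ℓᵢ = 0.33·2 + 0.08·1 + 0.29·3 + 0.30·3 = 2.51 bits/symbol.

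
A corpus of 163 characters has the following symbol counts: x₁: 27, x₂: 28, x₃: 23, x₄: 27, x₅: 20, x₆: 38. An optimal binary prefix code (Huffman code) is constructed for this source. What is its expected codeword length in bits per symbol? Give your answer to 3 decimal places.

Probabilities are the counts divided by 163.
Repeatedly combine the two least-probable nodes; the expected code length is the sum of the merged weights.
merge 20/163 + 23/163 → 43/163
merge 27/163 + 27/163 → 54/163
merge 28/163 + 38/163 → 66/163
merge 43/163 + 54/163 → 97/163
merge 66/163 + 97/163 → 1
L = 43/163 + 54/163 + 66/163 + 97/163 + 1 = 423/163 ≈ 2.595 bits/symbol.

2.595 bits/symbol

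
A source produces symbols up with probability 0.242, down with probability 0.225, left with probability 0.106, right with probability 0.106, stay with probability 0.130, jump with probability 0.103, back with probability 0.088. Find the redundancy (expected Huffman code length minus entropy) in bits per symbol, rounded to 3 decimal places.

Entropy H = −Σ p log₂ p ≈ 2.6950 bits.
Huffman merges: 11/125+103/1000→191/1000; 53/500+53/500→53/250; 13/100+191/1000→321/1000; 53/250+9/40→437/1000; 121/500+321/1000→563/1000; 437/1000+563/1000→1. L = 681/250 ≈ 2.7240.
L − H = 2.7240 − 2.6950 = 0.029 bits.

0.029 bits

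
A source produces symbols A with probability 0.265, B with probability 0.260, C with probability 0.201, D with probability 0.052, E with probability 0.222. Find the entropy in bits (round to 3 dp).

H = −Σ pᵢ log₂ pᵢ.
−0.265·log₂(0.265) = 0.5077
−0.260·log₂(0.260) = 0.5053
−0.201·log₂(0.201) = 0.4653
−0.052·log₂(0.052) = 0.2218
−0.222·log₂(0.222) = 0.4820
Sum ≈ 2.1821 → 2.182 bits.

2.182 bits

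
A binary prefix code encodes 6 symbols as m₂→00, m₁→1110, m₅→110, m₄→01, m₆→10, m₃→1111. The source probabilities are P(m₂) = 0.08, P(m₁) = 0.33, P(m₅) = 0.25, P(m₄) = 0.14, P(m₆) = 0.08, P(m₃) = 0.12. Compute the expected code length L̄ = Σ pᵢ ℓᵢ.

3.15 bits/symbol

L̄ = Σ pᵢ·ℓᵢ = 0.08·2 + 0.33·4 + 0.25·3 + 0.14·2 + 0.08·2 + 0.12·4 = 3.15 bits/symbol.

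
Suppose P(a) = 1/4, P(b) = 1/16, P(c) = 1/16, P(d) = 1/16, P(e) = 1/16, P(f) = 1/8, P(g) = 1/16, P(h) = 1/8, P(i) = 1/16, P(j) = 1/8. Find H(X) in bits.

Each probability is a power of 1/2, so log₂(1/p) is an integer.
H = Σ p·log₂(1/p) = 1/4·2 + 1/16·4 + 1/16·4 + 1/16·4 + 1/16·4 + 1/8·3 + 1/16·4 + 1/8·3 + 1/16·4 + 1/8·3 = 3.125 bits.

3.125 bits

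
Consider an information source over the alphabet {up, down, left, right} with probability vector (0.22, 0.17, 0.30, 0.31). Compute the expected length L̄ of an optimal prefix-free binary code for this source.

2 bits/symbol

Repeatedly combine the two least-probable nodes; the expected code length is the sum of the merged weights.
merge 17/100 + 11/50 → 39/100
merge 3/10 + 31/100 → 61/100
merge 39/100 + 61/100 → 1
L = 39/100 + 61/100 + 1 = 2 bits/symbol.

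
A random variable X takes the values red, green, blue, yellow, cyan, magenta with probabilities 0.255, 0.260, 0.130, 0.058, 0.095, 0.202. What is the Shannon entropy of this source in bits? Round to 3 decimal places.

2.418 bits

H = −Σ pᵢ log₂ pᵢ.
−0.255·log₂(0.255) = 0.5027
−0.260·log₂(0.260) = 0.5053
−0.130·log₂(0.130) = 0.3826
−0.058·log₂(0.058) = 0.2383
−0.095·log₂(0.095) = 0.3226
−0.202·log₂(0.202) = 0.4661
Sum ≈ 2.4176 → 2.418 bits.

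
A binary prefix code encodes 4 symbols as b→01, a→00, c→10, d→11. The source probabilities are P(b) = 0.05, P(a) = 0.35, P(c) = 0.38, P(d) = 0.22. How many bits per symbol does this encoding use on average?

2 bits/symbol

L̄ = Σ pᵢ·ℓᵢ = 0.05·2 + 0.35·2 + 0.38·2 + 0.22·2 = 2 bits/symbol.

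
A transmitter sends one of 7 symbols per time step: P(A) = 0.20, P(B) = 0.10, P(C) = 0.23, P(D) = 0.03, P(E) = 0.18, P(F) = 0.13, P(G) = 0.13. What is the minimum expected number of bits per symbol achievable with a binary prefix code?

2.7 bits/symbol

Repeatedly combine the two least-probable nodes; the expected code length is the sum of the merged weights.
merge 3/100 + 1/10 → 13/100
merge 13/100 + 13/100 → 13/50
merge 13/100 + 9/50 → 31/100
merge 1/5 + 23/100 → 43/100
merge 13/50 + 31/100 → 57/100
merge 43/100 + 57/100 → 1
L = 13/100 + 13/50 + 31/100 + 43/100 + 57/100 + 1 = 27/10 = 2.7 bits/symbol.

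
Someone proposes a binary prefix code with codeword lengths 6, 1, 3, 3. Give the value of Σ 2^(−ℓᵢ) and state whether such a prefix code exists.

With common denominator 2^6 = 64: Σ 2^(−ℓᵢ) = 1/64 + 32/64 + 8/64 + 8/64 = 49/64 = 0.765625.
Kraft's inequality requires Σ ≤ 1; here Σ = 0.765625 ≤ 1, so such a prefix code exists.

0.765625; yes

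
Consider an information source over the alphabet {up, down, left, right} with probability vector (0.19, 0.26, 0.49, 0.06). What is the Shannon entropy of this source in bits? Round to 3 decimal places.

1.708 bits

H = −Σ pᵢ log₂ pᵢ.
−0.19·log₂(0.19) = 0.4552
−0.26·log₂(0.26) = 0.5053
−0.49·log₂(0.49) = 0.5043
−0.06·log₂(0.06) = 0.2435
Sum ≈ 1.7083 → 1.708 bits.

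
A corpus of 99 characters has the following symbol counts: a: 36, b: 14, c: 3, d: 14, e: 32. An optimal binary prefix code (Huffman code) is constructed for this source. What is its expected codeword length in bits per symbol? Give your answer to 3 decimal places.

Probabilities are the counts divided by 99.
Repeatedly combine the two least-probable nodes; the expected code length is the sum of the merged weights.
merge 1/33 + 14/99 → 17/99
merge 14/99 + 17/99 → 31/99
merge 31/99 + 32/99 → 7/11
merge 4/11 + 7/11 → 1
L = 17/99 + 31/99 + 7/11 + 1 = 70/33 ≈ 2.121 bits/symbol.

2.121 bits/symbol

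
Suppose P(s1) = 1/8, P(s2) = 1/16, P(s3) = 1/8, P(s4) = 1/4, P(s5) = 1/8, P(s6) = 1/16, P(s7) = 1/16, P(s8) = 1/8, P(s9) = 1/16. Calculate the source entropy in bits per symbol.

Each probability is a power of 1/2, so log₂(1/p) is an integer.
H = Σ p·log₂(1/p) = 1/8·3 + 1/16·4 + 1/8·3 + 1/4·2 + 1/8·3 + 1/16·4 + 1/16·4 + 1/8·3 + 1/16·4 = 3 bits.

3 bits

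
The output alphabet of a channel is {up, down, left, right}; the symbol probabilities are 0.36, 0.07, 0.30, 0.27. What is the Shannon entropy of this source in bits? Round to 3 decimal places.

H = −Σ pᵢ log₂ pᵢ.
−0.36·log₂(0.36) = 0.5306
−0.07·log₂(0.07) = 0.2686
−0.30·log₂(0.30) = 0.5211
−0.27·log₂(0.27) = 0.5100
Sum ≈ 1.8303 → 1.830 bits.

1.830 bits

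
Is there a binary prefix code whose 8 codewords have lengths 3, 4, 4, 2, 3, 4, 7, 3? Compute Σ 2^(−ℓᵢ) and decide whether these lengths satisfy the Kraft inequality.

With common denominator 2^7 = 128: Σ 2^(−ℓᵢ) = 16/128 + 8/128 + 8/128 + 32/128 + 16/128 + 8/128 + 1/128 + 16/128 = 105/128 = 0.8203125.
Kraft's inequality requires Σ ≤ 1; here Σ = 0.8203125 ≤ 1, so such a prefix code exists.

0.8203125; yes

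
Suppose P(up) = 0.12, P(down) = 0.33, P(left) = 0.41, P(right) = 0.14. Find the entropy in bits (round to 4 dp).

1.8194 bits

H = −Σ pᵢ log₂ pᵢ.
−0.12·log₂(0.12) = 0.3671
−0.33·log₂(0.33) = 0.5278
−0.41·log₂(0.41) = 0.5274
−0.14·log₂(0.14) = 0.3971
Sum ≈ 1.8194 → 1.8194 bits.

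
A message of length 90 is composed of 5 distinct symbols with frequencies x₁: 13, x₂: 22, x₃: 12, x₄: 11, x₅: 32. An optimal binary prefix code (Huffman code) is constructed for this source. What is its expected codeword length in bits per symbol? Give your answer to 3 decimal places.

2.256 bits/symbol

Probabilities are the counts divided by 90.
Repeatedly combine the two least-probable nodes; the expected code length is the sum of the merged weights.
merge 11/90 + 2/15 → 23/90
merge 13/90 + 11/45 → 7/18
merge 23/90 + 16/45 → 11/18
merge 7/18 + 11/18 → 1
L = 23/90 + 7/18 + 11/18 + 1 = 203/90 ≈ 2.256 bits/symbol.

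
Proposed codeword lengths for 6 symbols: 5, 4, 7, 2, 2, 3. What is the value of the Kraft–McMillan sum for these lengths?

With common denominator 2^7 = 128: Σ 2^(−ℓᵢ) = 4/128 + 8/128 + 1/128 + 32/128 + 32/128 + 16/128 = 93/128 = 0.7265625.

0.7265625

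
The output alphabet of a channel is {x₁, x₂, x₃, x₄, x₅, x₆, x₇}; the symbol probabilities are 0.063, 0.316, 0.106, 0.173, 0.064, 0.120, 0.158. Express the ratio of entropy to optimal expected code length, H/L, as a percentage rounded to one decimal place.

Entropy H = −Σ p log₂ p ≈ 2.5990 bits.
Huffman merges: 63/1000+8/125→127/1000; 53/500+3/25→113/500; 127/1000+79/500→57/200; 173/1000+113/500→399/1000; 57/200+79/250→601/1000; 399/1000+601/1000→1. L = 1319/500 ≈ 2.6380.
Efficiency = H/L = 2.5990/2.6380 = 98.5%.

98.5%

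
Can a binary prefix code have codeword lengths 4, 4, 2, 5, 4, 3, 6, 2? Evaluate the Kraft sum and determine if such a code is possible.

With common denominator 2^6 = 64: Σ 2^(−ℓᵢ) = 4/64 + 4/64 + 16/64 + 2/64 + 4/64 + 8/64 + 1/64 + 16/64 = 55/64 = 0.859375.
Kraft's inequality requires Σ ≤ 1; here Σ = 0.859375 ≤ 1, so such a prefix code exists.

0.859375; yes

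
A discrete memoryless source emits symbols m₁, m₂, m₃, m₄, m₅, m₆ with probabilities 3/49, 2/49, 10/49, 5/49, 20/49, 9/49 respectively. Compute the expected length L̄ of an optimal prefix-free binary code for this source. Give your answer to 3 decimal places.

2.286 bits/symbol

Repeatedly combine the two least-probable nodes; the expected code length is the sum of the merged weights.
merge 2/49 + 3/49 → 5/49
merge 5/49 + 5/49 → 10/49
merge 9/49 + 10/49 → 19/49
merge 10/49 + 19/49 → 29/49
merge 20/49 + 29/49 → 1
L = 5/49 + 10/49 + 19/49 + 29/49 + 1 = 16/7 ≈ 2.286 bits/symbol.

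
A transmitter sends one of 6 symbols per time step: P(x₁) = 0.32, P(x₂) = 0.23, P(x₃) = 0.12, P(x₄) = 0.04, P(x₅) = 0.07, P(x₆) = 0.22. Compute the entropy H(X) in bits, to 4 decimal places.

H = −Σ pᵢ log₂ pᵢ.
−0.32·log₂(0.32) = 0.5260
−0.23·log₂(0.23) = 0.4877
−0.12·log₂(0.12) = 0.3671
−0.04·log₂(0.04) = 0.1858
−0.07·log₂(0.07) = 0.2686
−0.22·log₂(0.22) = 0.4806
Sum ≈ 2.3157 → 2.3157 bits.

2.3157 bits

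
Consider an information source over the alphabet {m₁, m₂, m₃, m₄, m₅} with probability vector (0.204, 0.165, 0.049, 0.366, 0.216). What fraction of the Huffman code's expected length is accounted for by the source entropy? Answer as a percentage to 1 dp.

Entropy H = −Σ p log₂ p ≈ 2.1182 bits.
Huffman merges: 49/1000+33/200→107/500; 51/250+107/500→209/500; 27/125+183/500→291/500; 209/500+291/500→1. L = 1107/500 ≈ 2.2140.
Efficiency = H/L = 2.1182/2.2140 = 95.7%.

95.7%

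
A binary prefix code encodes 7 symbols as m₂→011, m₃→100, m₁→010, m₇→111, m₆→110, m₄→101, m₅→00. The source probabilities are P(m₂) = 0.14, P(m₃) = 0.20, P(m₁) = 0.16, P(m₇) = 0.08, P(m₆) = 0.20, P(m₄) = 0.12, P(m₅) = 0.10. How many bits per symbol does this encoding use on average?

2.9 bits/symbol

L̄ = Σ pᵢ·ℓᵢ = 0.14·3 + 0.20·3 + 0.16·3 + 0.08·3 + 0.20·3 + 0.12·3 + 0.10·2 = 2.9 bits/symbol.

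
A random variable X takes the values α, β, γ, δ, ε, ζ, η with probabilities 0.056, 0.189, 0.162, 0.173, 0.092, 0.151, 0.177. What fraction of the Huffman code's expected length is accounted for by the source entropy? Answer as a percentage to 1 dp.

Entropy H = −Σ p log₂ p ≈ 2.7211 bits.
Huffman merges: 7/125+23/250→37/250; 37/250+151/1000→299/1000; 81/500+173/1000→67/200; 177/1000+189/1000→183/500; 299/1000+67/200→317/500; 183/500+317/500→1. L = 1391/500 ≈ 2.7820.
Efficiency = H/L = 2.7211/2.7820 = 97.8%.

97.8%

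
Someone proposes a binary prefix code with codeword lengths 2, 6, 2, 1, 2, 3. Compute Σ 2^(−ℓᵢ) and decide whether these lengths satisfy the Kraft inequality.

1.390625; no

With common denominator 2^6 = 64: Σ 2^(−ℓᵢ) = 16/64 + 1/64 + 16/64 + 32/64 + 16/64 + 8/64 = 89/64 = 1.390625.
Kraft's inequality requires Σ ≤ 1; here Σ = 1.390625 > 1, so no such prefix code exists.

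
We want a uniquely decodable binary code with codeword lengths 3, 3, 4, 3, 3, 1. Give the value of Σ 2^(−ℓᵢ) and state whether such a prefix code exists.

With common denominator 2^4 = 16: Σ 2^(−ℓᵢ) = 2/16 + 2/16 + 1/16 + 2/16 + 2/16 + 8/16 = 17/16 = 1.0625.
Kraft's inequality requires Σ ≤ 1; here Σ = 1.0625 > 1, so no such prefix code exists.

1.0625; no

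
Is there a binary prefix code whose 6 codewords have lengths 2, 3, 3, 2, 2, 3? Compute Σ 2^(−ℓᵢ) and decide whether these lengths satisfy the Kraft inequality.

With common denominator 2^3 = 8: Σ 2^(−ℓᵢ) = 2/8 + 1/8 + 1/8 + 2/8 + 2/8 + 1/8 = 9/8 = 1.125.
Kraft's inequality requires Σ ≤ 1; here Σ = 1.125 > 1, so no such prefix code exists.

1.125; no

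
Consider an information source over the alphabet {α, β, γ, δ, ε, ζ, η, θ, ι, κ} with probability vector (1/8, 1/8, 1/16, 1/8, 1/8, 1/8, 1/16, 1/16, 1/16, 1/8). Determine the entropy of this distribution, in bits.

3.25 bits

Each probability is a power of 1/2, so log₂(1/p) is an integer.
H = Σ p·log₂(1/p) = 1/8·3 + 1/8·3 + 1/16·4 + 1/8·3 + 1/8·3 + 1/8·3 + 1/16·4 + 1/16·4 + 1/16·4 + 1/8·3 = 3.25 bits.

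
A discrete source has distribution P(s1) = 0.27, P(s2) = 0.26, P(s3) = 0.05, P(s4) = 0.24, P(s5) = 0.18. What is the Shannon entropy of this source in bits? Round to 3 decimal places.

2.171 bits

H = −Σ pᵢ log₂ pᵢ.
−0.27·log₂(0.27) = 0.5100
−0.26·log₂(0.26) = 0.5053
−0.05·log₂(0.05) = 0.2161
−0.24·log₂(0.24) = 0.4941
−0.18·log₂(0.18) = 0.4453
Sum ≈ 2.1708 → 2.171 bits.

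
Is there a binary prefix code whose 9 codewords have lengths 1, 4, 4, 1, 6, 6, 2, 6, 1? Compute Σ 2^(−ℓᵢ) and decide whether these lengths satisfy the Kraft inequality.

1.921875; no

With common denominator 2^6 = 64: Σ 2^(−ℓᵢ) = 32/64 + 4/64 + 4/64 + 32/64 + 1/64 + 1/64 + 16/64 + 1/64 + 32/64 = 123/64 = 1.921875.
Kraft's inequality requires Σ ≤ 1; here Σ = 1.921875 > 1, so no such prefix code exists.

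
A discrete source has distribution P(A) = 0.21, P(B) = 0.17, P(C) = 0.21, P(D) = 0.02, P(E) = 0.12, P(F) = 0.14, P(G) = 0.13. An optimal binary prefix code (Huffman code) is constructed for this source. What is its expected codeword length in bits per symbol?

2.72 bits/symbol

Repeatedly combine the two least-probable nodes; the expected code length is the sum of the merged weights.
merge 1/50 + 3/25 → 7/50
merge 13/100 + 7/50 → 27/100
merge 7/50 + 17/100 → 31/100
merge 21/100 + 21/100 → 21/50
merge 27/100 + 31/100 → 29/50
merge 21/50 + 29/50 → 1
L = 7/50 + 27/100 + 31/100 + 21/50 + 29/50 + 1 = 68/25 = 2.72 bits/symbol.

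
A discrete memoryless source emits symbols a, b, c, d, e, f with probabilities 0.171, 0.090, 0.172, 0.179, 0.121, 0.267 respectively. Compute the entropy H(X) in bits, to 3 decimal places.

H = −Σ pᵢ log₂ pᵢ.
−0.171·log₂(0.171) = 0.4357
−0.090·log₂(0.090) = 0.3127
−0.172·log₂(0.172) = 0.4368
−0.179·log₂(0.179) = 0.4443
−0.121·log₂(0.121) = 0.3687
−0.267·log₂(0.267) = 0.5087
Sum ≈ 2.5068 → 2.507 bits.

2.507 bits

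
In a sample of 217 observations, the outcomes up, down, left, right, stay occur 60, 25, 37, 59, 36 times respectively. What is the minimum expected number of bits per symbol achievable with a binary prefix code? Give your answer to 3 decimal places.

Probabilities are the counts divided by 217.
Repeatedly combine the two least-probable nodes; the expected code length is the sum of the merged weights.
merge 25/217 + 36/217 → 61/217
merge 37/217 + 59/217 → 96/217
merge 60/217 + 61/217 → 121/217
merge 96/217 + 121/217 → 1
L = 61/217 + 96/217 + 121/217 + 1 = 495/217 ≈ 2.281 bits/symbol.

2.281 bits/symbol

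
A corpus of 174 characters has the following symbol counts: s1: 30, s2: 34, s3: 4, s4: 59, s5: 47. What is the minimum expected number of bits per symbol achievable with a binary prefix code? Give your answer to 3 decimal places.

2.195 bits/symbol

Probabilities are the counts divided by 174.
Repeatedly combine the two least-probable nodes; the expected code length is the sum of the merged weights.
merge 2/87 + 5/29 → 17/87
merge 17/87 + 17/87 → 34/87
merge 47/174 + 59/174 → 53/87
merge 34/87 + 53/87 → 1
L = 17/87 + 34/87 + 53/87 + 1 = 191/87 ≈ 2.195 bits/symbol.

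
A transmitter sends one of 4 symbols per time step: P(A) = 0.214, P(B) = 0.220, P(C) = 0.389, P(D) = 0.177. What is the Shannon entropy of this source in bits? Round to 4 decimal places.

H = −Σ pᵢ log₂ pᵢ.
−0.214·log₂(0.214) = 0.4760
−0.220·log₂(0.220) = 0.4806
−0.389·log₂(0.389) = 0.5299
−0.177·log₂(0.177) = 0.4422
Sum ≈ 1.9286 → 1.9286 bits.

1.9286 bits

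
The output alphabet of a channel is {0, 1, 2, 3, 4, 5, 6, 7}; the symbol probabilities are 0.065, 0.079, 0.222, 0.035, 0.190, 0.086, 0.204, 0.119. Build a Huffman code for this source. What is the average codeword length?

Repeatedly combine the two least-probable nodes; the expected code length is the sum of the merged weights.
merge 7/200 + 13/200 → 1/10
merge 79/1000 + 43/500 → 33/200
merge 1/10 + 119/1000 → 219/1000
merge 33/200 + 19/100 → 71/200
merge 51/250 + 219/1000 → 423/1000
merge 111/500 + 71/200 → 577/1000
merge 423/1000 + 577/1000 → 1
L = 1/10 + 33/200 + 219/1000 + 71/200 + 423/1000 + 577/1000 + 1 = 2839/1000 = 2.839 bits/symbol.

2.839 bits/symbol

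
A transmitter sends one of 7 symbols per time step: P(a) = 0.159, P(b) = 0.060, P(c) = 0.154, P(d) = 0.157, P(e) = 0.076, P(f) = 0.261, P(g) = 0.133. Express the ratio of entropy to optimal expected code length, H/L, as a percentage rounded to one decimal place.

98.5%

Entropy H = −Σ p log₂ p ≈ 2.6758 bits.
Huffman merges: 3/50+19/250→17/125; 133/1000+17/125→269/1000; 77/500+157/1000→311/1000; 159/1000+261/1000→21/50; 269/1000+311/1000→29/50; 21/50+29/50→1. L = 679/250 ≈ 2.7160.
Efficiency = H/L = 2.6758/2.7160 = 98.5%.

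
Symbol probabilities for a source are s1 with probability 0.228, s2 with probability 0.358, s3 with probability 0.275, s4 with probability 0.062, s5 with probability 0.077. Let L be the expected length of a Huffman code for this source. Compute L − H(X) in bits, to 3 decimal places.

0.076 bits

Entropy H = −Σ p log₂ p ≈ 2.0626 bits.
Huffman merges: 31/500+77/1000→139/1000; 139/1000+57/250→367/1000; 11/40+179/500→633/1000; 367/1000+633/1000→1. L = 2139/1000 ≈ 2.1390.
L − H = 2.1390 − 2.0626 = 0.076 bits.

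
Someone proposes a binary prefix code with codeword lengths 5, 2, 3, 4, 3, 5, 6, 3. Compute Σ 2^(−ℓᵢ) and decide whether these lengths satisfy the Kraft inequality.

0.765625; yes

With common denominator 2^6 = 64: Σ 2^(−ℓᵢ) = 2/64 + 16/64 + 8/64 + 4/64 + 8/64 + 2/64 + 1/64 + 8/64 = 49/64 = 0.765625.
Kraft's inequality requires Σ ≤ 1; here Σ = 0.765625 ≤ 1, so such a prefix code exists.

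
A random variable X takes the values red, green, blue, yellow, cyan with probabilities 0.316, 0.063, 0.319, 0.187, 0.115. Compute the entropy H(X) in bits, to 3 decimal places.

H = −Σ pᵢ log₂ pᵢ.
−0.316·log₂(0.316) = 0.5252
−0.063·log₂(0.063) = 0.2513
−0.319·log₂(0.319) = 0.5258
−0.187·log₂(0.187) = 0.4523
−0.115·log₂(0.115) = 0.3588
Sum ≈ 2.1135 → 2.113 bits.

2.113 bits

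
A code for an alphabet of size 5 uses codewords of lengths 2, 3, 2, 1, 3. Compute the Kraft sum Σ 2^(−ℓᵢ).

1.25

With common denominator 2^3 = 8: Σ 2^(−ℓᵢ) = 2/8 + 1/8 + 2/8 + 4/8 + 1/8 = 10/8 = 1.25.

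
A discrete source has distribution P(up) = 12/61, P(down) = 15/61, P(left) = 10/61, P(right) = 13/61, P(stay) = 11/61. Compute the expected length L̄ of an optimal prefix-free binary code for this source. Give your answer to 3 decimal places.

Repeatedly combine the two least-probable nodes; the expected code length is the sum of the merged weights.
merge 10/61 + 11/61 → 21/61
merge 12/61 + 13/61 → 25/61
merge 15/61 + 21/61 → 36/61
merge 25/61 + 36/61 → 1
L = 21/61 + 25/61 + 36/61 + 1 = 143/61 ≈ 2.344 bits/symbol.

2.344 bits/symbol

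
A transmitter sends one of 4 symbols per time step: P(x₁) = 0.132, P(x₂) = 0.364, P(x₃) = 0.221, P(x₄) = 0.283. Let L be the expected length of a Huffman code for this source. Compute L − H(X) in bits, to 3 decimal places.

Entropy H = −Σ p log₂ p ≈ 1.9130 bits.
Huffman merges: 33/250+221/1000→353/1000; 283/1000+353/1000→159/250; 91/250+159/250→1. L = 1989/1000 ≈ 1.9890.
L − H = 1.9890 − 1.9130 = 0.076 bits.

0.076 bits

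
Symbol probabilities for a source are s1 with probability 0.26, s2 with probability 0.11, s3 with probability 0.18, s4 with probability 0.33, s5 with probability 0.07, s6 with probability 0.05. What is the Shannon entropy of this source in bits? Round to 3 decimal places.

2.313 bits

H = −Σ pᵢ log₂ pᵢ.
−0.26·log₂(0.26) = 0.5053
−0.11·log₂(0.11) = 0.3503
−0.18·log₂(0.18) = 0.4453
−0.33·log₂(0.33) = 0.5278
−0.07·log₂(0.07) = 0.2686
−0.05·log₂(0.05) = 0.2161
Sum ≈ 2.3134 → 2.313 bits.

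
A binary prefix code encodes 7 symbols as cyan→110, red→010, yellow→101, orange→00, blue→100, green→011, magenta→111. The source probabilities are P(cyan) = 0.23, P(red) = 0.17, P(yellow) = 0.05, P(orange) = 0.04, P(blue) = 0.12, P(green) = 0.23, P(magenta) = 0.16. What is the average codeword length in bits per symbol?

L̄ = Σ pᵢ·ℓᵢ = 0.23·3 + 0.17·3 + 0.05·3 + 0.04·2 + 0.12·3 + 0.23·3 + 0.16·3 = 2.96 bits/symbol.

2.96 bits/symbol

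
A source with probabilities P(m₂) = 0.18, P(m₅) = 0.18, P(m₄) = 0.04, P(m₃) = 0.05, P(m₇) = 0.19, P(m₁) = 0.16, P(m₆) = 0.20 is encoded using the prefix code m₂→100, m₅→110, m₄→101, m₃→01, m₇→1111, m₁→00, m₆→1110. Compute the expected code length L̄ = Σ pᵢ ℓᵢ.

L̄ = Σ pᵢ·ℓᵢ = 0.18·3 + 0.18·3 + 0.04·3 + 0.05·2 + 0.19·4 + 0.16·2 + 0.20·4 = 3.18 bits/symbol.

3.18 bits/symbol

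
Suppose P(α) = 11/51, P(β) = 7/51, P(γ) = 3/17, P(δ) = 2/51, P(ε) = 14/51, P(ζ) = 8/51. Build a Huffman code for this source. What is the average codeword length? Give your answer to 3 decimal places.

2.510 bits/symbol

Repeatedly combine the two least-probable nodes; the expected code length is the sum of the merged weights.
merge 2/51 + 7/51 → 3/17
merge 8/51 + 3/17 → 1/3
merge 3/17 + 11/51 → 20/51
merge 14/51 + 1/3 → 31/51
merge 20/51 + 31/51 → 1
L = 3/17 + 1/3 + 20/51 + 31/51 + 1 = 128/51 ≈ 2.510 bits/symbol.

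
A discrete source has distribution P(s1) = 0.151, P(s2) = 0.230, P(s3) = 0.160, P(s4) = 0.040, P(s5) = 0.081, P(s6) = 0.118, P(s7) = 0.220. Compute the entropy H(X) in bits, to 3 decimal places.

2.646 bits

H = −Σ pᵢ log₂ pᵢ.
−0.151·log₂(0.151) = 0.4118
−0.230·log₂(0.230) = 0.4877
−0.160·log₂(0.160) = 0.4230
−0.040·log₂(0.040) = 0.1858
−0.081·log₂(0.081) = 0.2937
−0.118·log₂(0.118) = 0.3638
−0.220·log₂(0.220) = 0.4806
Sum ≈ 2.6464 → 2.646 bits.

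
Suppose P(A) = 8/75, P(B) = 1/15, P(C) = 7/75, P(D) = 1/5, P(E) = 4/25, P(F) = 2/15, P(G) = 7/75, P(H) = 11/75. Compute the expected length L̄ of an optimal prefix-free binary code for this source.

Repeatedly combine the two least-probable nodes; the expected code length is the sum of the merged weights.
merge 1/15 + 7/75 → 4/25
merge 7/75 + 8/75 → 1/5
merge 2/15 + 11/75 → 7/25
merge 4/25 + 4/25 → 8/25
merge 1/5 + 1/5 → 2/5
merge 7/25 + 8/25 → 3/5
merge 2/5 + 3/5 → 1
L = 4/25 + 1/5 + 7/25 + 8/25 + 2/5 + 3/5 + 1 = 74/25 = 2.96 bits/symbol.

2.96 bits/symbol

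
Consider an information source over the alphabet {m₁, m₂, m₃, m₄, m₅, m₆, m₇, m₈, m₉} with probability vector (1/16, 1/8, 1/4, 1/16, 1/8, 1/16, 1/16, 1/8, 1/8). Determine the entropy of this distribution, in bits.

3 bits

Each probability is a power of 1/2, so log₂(1/p) is an integer.
H = Σ p·log₂(1/p) = 1/16·4 + 1/8·3 + 1/4·2 + 1/16·4 + 1/8·3 + 1/16·4 + 1/16·4 + 1/8·3 + 1/8·3 = 3 bits.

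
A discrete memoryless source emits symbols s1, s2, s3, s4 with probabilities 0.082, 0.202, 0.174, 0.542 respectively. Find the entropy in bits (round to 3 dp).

H = −Σ pᵢ log₂ pᵢ.
−0.082·log₂(0.082) = 0.2959
−0.202·log₂(0.202) = 0.4661
−0.174·log₂(0.174) = 0.4390
−0.542·log₂(0.542) = 0.4789
Sum ≈ 1.6799 → 1.680 bits.

1.680 bits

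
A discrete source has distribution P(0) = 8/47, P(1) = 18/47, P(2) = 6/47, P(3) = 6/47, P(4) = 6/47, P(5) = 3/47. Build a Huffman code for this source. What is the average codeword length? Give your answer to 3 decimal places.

2.426 bits/symbol

Repeatedly combine the two least-probable nodes; the expected code length is the sum of the merged weights.
merge 3/47 + 6/47 → 9/47
merge 6/47 + 6/47 → 12/47
merge 8/47 + 9/47 → 17/47
merge 12/47 + 17/47 → 29/47
merge 18/47 + 29/47 → 1
L = 9/47 + 12/47 + 17/47 + 29/47 + 1 = 114/47 ≈ 2.426 bits/symbol.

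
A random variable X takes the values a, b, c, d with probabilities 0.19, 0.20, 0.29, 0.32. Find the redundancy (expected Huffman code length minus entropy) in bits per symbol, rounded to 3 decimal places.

0.036 bits

Entropy H = −Σ p log₂ p ≈ 1.9635 bits.
Huffman merges: 19/100+1/5→39/100; 29/100+8/25→61/100; 39/100+61/100→1. L = 2 ≈ 2.0000.
L − H = 2.0000 − 1.9635 = 0.036 bits.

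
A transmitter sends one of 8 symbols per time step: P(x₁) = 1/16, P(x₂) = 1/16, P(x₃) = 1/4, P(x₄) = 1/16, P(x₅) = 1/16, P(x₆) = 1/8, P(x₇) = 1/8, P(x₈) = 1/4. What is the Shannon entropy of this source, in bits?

Each probability is a power of 1/2, so log₂(1/p) is an integer.
H = Σ p·log₂(1/p) = 1/16·4 + 1/16·4 + 1/4·2 + 1/16·4 + 1/16·4 + 1/8·3 + 1/8·3 + 1/4·2 = 2.75 bits.

2.75 bits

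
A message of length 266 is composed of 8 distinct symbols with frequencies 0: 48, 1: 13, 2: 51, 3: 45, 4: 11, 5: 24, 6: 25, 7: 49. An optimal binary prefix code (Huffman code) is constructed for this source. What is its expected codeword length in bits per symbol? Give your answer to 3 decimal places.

2.895 bits/symbol

Probabilities are the counts divided by 266.
Repeatedly combine the two least-probable nodes; the expected code length is the sum of the merged weights.
merge 11/266 + 13/266 → 12/133
merge 12/133 + 12/133 → 24/133
merge 25/266 + 45/266 → 5/19
merge 24/133 + 24/133 → 48/133
merge 7/38 + 51/266 → 50/133
merge 5/19 + 48/133 → 83/133
merge 50/133 + 83/133 → 1
L = 12/133 + 24/133 + 5/19 + 48/133 + 50/133 + 83/133 + 1 = 55/19 ≈ 2.895 bits/symbol.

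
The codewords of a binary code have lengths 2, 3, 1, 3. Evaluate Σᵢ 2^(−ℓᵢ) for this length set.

With common denominator 2^3 = 8: Σ 2^(−ℓᵢ) = 2/8 + 1/8 + 4/8 + 1/8 = 8/8 = 1.

1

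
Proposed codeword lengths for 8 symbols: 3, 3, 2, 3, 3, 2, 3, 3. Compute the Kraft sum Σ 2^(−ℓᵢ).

With common denominator 2^3 = 8: Σ 2^(−ℓᵢ) = 1/8 + 1/8 + 2/8 + 1/8 + 1/8 + 2/8 + 1/8 + 1/8 = 10/8 = 1.25.

1.25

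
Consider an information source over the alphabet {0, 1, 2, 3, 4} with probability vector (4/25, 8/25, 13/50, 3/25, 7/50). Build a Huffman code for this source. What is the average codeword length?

2.26 bits/symbol

Repeatedly combine the two least-probable nodes; the expected code length is the sum of the merged weights.
merge 3/25 + 7/50 → 13/50
merge 4/25 + 13/50 → 21/50
merge 13/50 + 8/25 → 29/50
merge 21/50 + 29/50 → 1
L = 13/50 + 21/50 + 29/50 + 1 = 113/50 = 2.26 bits/symbol.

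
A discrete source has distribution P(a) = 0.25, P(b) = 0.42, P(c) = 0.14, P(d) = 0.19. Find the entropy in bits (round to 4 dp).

H = −Σ pᵢ log₂ pᵢ.
−0.25·log₂(0.25) = 0.5000
−0.42·log₂(0.42) = 0.5256
−0.14·log₂(0.14) = 0.3971
−0.19·log₂(0.19) = 0.4552
Sum ≈ 1.8780 → 1.8780 bits.

1.8780 bits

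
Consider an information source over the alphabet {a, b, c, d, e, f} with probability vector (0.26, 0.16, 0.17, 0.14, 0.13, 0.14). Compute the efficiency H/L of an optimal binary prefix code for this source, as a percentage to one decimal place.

98.8%

Entropy H = −Σ p log₂ p ≈ 2.5398 bits.
Huffman merges: 13/100+7/50→27/100; 7/50+4/25→3/10; 17/100+13/50→43/100; 27/100+3/10→57/100; 43/100+57/100→1. L = 257/100 ≈ 2.5700.
Efficiency = H/L = 2.5398/2.5700 = 98.8%.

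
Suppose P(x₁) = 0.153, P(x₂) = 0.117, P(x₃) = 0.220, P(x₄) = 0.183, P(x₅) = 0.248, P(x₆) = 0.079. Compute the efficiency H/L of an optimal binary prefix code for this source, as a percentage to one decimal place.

Entropy H = −Σ p log₂ p ≈ 2.4937 bits.
Huffman merges: 79/1000+117/1000→49/250; 153/1000+183/1000→42/125; 49/250+11/50→52/125; 31/125+42/125→73/125; 52/125+73/125→1. L = 633/250 ≈ 2.5320.
Efficiency = H/L = 2.4937/2.5320 = 98.5%.

98.5%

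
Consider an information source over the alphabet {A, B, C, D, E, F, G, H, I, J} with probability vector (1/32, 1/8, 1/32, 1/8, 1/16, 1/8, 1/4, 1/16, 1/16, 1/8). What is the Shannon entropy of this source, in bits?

3.0625 bits

Each probability is a power of 1/2, so log₂(1/p) is an integer.
H = Σ p·log₂(1/p) = 1/32·5 + 1/8·3 + 1/32·5 + 1/8·3 + 1/16·4 + 1/8·3 + 1/4·2 + 1/16·4 + 1/16·4 + 1/8·3 = 3.0625 bits.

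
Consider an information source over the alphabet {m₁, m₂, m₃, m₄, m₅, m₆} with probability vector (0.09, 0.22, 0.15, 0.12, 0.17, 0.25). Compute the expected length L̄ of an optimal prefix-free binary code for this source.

2.53 bits/symbol

Repeatedly combine the two least-probable nodes; the expected code length is the sum of the merged weights.
merge 9/100 + 3/25 → 21/100
merge 3/20 + 17/100 → 8/25
merge 21/100 + 11/50 → 43/100
merge 1/4 + 8/25 → 57/100
merge 43/100 + 57/100 → 1
L = 21/100 + 8/25 + 43/100 + 57/100 + 1 = 253/100 = 2.53 bits/symbol.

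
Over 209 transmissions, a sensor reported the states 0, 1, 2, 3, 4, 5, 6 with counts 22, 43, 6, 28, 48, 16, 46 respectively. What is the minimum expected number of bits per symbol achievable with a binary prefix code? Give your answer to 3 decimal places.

2.656 bits/symbol

Probabilities are the counts divided by 209.
Repeatedly combine the two least-probable nodes; the expected code length is the sum of the merged weights.
merge 6/209 + 16/209 → 2/19
merge 2/19 + 2/19 → 4/19
merge 28/209 + 43/209 → 71/209
merge 4/19 + 46/209 → 90/209
merge 48/209 + 71/209 → 119/209
merge 90/209 + 119/209 → 1
L = 2/19 + 4/19 + 71/209 + 90/209 + 119/209 + 1 = 555/209 ≈ 2.656 bits/symbol.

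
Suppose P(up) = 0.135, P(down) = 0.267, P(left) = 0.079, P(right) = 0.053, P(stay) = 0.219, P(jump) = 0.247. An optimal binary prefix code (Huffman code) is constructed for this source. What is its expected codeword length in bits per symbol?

2.399 bits/symbol

Repeatedly combine the two least-probable nodes; the expected code length is the sum of the merged weights.
merge 53/1000 + 79/1000 → 33/250
merge 33/250 + 27/200 → 267/1000
merge 219/1000 + 247/1000 → 233/500
merge 267/1000 + 267/1000 → 267/500
merge 233/500 + 267/500 → 1
L = 33/250 + 267/1000 + 233/500 + 267/500 + 1 = 2399/1000 = 2.399 bits/symbol.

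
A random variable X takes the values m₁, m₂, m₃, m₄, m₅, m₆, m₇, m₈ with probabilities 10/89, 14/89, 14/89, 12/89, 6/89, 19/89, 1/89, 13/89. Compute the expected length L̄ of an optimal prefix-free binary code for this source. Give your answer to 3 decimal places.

Repeatedly combine the two least-probable nodes; the expected code length is the sum of the merged weights.
merge 1/89 + 6/89 → 7/89
merge 7/89 + 10/89 → 17/89
merge 12/89 + 13/89 → 25/89
merge 14/89 + 14/89 → 28/89
merge 17/89 + 19/89 → 36/89
merge 25/89 + 28/89 → 53/89
merge 36/89 + 53/89 → 1
L = 7/89 + 17/89 + 25/89 + 28/89 + 36/89 + 53/89 + 1 = 255/89 ≈ 2.865 bits/symbol.

2.865 bits/symbol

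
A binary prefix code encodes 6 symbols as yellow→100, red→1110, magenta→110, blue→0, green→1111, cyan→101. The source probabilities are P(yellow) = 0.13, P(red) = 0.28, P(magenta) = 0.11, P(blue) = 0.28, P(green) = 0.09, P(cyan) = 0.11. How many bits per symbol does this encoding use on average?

2.81 bits/symbol

L̄ = Σ pᵢ·ℓᵢ = 0.13·3 + 0.28·4 + 0.11·3 + 0.28·1 + 0.09·4 + 0.11·3 = 2.81 bits/symbol.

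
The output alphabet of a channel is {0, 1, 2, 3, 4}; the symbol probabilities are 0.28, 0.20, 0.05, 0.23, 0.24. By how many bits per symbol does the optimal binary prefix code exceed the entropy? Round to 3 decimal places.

0.073 bits

Entropy H = −Σ p log₂ p ≈ 2.1765 bits.
Huffman merges: 1/20+1/5→1/4; 23/100+6/25→47/100; 1/4+7/25→53/100; 47/100+53/100→1. L = 9/4 ≈ 2.2500.
L − H = 2.2500 − 2.1765 = 0.073 bits.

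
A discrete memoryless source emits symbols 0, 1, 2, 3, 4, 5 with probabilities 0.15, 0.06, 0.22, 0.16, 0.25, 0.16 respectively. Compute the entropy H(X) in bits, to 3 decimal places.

H = −Σ pᵢ log₂ pᵢ.
−0.15·log₂(0.15) = 0.4105
−0.06·log₂(0.06) = 0.2435
−0.22·log₂(0.22) = 0.4806
−0.16·log₂(0.16) = 0.4230
−0.25·log₂(0.25) = 0.5000
−0.16·log₂(0.16) = 0.4230
Sum ≈ 2.4807 → 2.481 bits.

2.481 bits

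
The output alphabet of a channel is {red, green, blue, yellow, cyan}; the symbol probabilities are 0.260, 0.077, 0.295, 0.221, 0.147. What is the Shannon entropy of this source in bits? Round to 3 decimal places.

H = −Σ pᵢ log₂ pᵢ.
−0.260·log₂(0.260) = 0.5053
−0.077·log₂(0.077) = 0.2848
−0.295·log₂(0.295) = 0.5196
−0.221·log₂(0.221) = 0.4813
−0.147·log₂(0.147) = 0.4066
Sum ≈ 2.1976 → 2.198 bits.

2.198 bits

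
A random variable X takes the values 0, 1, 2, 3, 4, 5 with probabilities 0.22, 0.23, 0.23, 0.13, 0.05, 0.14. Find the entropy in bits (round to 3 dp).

2.452 bits

H = −Σ pᵢ log₂ pᵢ.
−0.22·log₂(0.22) = 0.4806
−0.23·log₂(0.23) = 0.4877
−0.23·log₂(0.23) = 0.4877
−0.13·log₂(0.13) = 0.3826
−0.05·log₂(0.05) = 0.2161
−0.14·log₂(0.14) = 0.3971
Sum ≈ 2.4518 → 2.452 bits.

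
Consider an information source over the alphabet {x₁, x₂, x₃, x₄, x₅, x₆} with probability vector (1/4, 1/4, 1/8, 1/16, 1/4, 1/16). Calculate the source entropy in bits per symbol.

2.375 bits

Each probability is a power of 1/2, so log₂(1/p) is an integer.
H = Σ p·log₂(1/p) = 1/4·2 + 1/4·2 + 1/8·3 + 1/16·4 + 1/4·2 + 1/16·4 = 2.375 bits.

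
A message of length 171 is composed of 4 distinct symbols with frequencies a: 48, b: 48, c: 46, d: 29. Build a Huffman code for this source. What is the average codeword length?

2 bits/symbol

Probabilities are the counts divided by 171.
Repeatedly combine the two least-probable nodes; the expected code length is the sum of the merged weights.
merge 29/171 + 46/171 → 25/57
merge 16/57 + 16/57 → 32/57
merge 25/57 + 32/57 → 1
L = 25/57 + 32/57 + 1 = 2 bits/symbol.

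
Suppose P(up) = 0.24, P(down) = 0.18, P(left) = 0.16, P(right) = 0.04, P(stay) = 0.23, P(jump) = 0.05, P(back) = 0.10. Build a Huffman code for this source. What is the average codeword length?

Repeatedly combine the two least-probable nodes; the expected code length is the sum of the merged weights.
merge 1/25 + 1/20 → 9/100
merge 9/100 + 1/10 → 19/100
merge 4/25 + 9/50 → 17/50
merge 19/100 + 23/100 → 21/50
merge 6/25 + 17/50 → 29/50
merge 21/50 + 29/50 → 1
L = 9/100 + 19/100 + 17/50 + 21/50 + 29/50 + 1 = 131/50 = 2.62 bits/symbol.

2.62 bits/symbol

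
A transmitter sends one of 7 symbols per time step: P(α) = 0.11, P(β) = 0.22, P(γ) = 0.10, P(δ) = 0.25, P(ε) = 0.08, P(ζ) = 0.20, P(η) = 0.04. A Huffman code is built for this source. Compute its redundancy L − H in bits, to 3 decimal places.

Entropy H = −Σ p log₂ p ≈ 2.6047 bits.
Huffman merges: 1/25+2/25→3/25; 1/10+11/100→21/100; 3/25+1/5→8/25; 21/100+11/50→43/100; 1/4+8/25→57/100; 43/100+57/100→1. L = 53/20 ≈ 2.6500.
L − H = 2.6500 − 2.6047 = 0.045 bits.

0.045 bits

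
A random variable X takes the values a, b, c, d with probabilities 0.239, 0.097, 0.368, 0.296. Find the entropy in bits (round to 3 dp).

H = −Σ pᵢ log₂ pᵢ.
−0.239·log₂(0.239) = 0.4935
−0.097·log₂(0.097) = 0.3265
−0.368·log₂(0.368) = 0.5307
−0.296·log₂(0.296) = 0.5199
Sum ≈ 1.8706 → 1.871 bits.

1.871 bits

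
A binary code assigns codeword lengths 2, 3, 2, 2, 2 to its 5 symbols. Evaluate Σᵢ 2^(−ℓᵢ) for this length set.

1.125

With common denominator 2^3 = 8: Σ 2^(−ℓᵢ) = 2/8 + 1/8 + 2/8 + 2/8 + 2/8 = 9/8 = 1.125.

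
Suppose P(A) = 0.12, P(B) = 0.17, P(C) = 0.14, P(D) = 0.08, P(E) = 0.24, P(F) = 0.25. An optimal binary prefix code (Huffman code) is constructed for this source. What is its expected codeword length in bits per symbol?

2.51 bits/symbol

Repeatedly combine the two least-probable nodes; the expected code length is the sum of the merged weights.
merge 2/25 + 3/25 → 1/5
merge 7/50 + 17/100 → 31/100
merge 1/5 + 6/25 → 11/25
merge 1/4 + 31/100 → 14/25
merge 11/25 + 14/25 → 1
L = 1/5 + 31/100 + 11/25 + 14/25 + 1 = 251/100 = 2.51 bits/symbol.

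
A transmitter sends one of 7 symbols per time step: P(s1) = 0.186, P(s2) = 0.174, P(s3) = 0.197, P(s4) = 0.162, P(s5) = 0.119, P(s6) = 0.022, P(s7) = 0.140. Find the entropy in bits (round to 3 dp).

H = −Σ pᵢ log₂ pᵢ.
−0.186·log₂(0.186) = 0.4514
−0.174·log₂(0.174) = 0.4390
−0.197·log₂(0.197) = 0.4617
−0.162·log₂(0.162) = 0.4254
−0.119·log₂(0.119) = 0.3654
−0.022·log₂(0.022) = 0.1211
−0.140·log₂(0.140) = 0.3971
Sum ≈ 2.6611 → 2.661 bits.

2.661 bits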